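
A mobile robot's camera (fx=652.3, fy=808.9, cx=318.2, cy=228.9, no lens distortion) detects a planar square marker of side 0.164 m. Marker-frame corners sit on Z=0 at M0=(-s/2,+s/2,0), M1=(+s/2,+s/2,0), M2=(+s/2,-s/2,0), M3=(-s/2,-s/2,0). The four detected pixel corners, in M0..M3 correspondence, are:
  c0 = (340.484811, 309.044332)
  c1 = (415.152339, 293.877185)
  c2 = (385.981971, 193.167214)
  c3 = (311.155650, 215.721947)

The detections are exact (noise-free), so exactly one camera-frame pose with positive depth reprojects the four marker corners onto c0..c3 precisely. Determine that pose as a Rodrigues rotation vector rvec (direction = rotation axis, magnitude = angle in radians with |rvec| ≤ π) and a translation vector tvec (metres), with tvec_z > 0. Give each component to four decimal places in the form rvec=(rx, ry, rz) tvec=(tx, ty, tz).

rvec=(0.3219, 0.5241, -0.2942) tvec=(0.0831, 0.0383, 1.2349)

Intrinsics K: fx=652.3, fy=808.9, cx=318.2, cy=228.9
Marker side s = 0.164 m; corners in marker frame (Z=0):
  M0 = (-0.0820, +0.0820, 0)
  M1 = (+0.0820, +0.0820, 0)
  M2 = (+0.0820, -0.0820, 0)
  M3 = (-0.0820, -0.0820, 0)
Detected image corners:
  c0 = (340.484811, 309.044332) px
  c1 = (415.152339, 293.877185) px
  c2 = (385.981971, 193.167214) px
  c3 = (311.155650, 215.721947) px
Planar DLT: solve 8×8 A·h = b for H (H[2,2]=1):
  H  [+299.90199 +244.06654 +362.09544]
  H  [-223.22642 +636.52550 +254.00404]
  H  [-0.42915 +0.18089 +1.00000]
B = K⁻¹H; ‖b₁‖=0.809784, ‖b₂‖=0.809784; λ = 2/(‖b₁‖+‖b₂‖) = 1.234897, sign → tz>0 ⇒ λ=+1.234897
r₁ = λ·B[:,0] = (+0.82628,-0.19082,-0.52996); r₂ = λ·B[:,1] = (+0.35309,+0.90853,+0.22338)
r₃ = r₁×r₂ = (+0.43886,-0.37169,+0.81808); SVD([r₁ r₂ r₃]) → R = UVᵀ:
  R  [+0.82628 +0.35309 +0.43886]
  R  [-0.19082 +0.90853 -0.37169]
  R  [-0.52996 +0.22338 +0.81808]
t = (+0.08310, +0.03832, +1.23490) m
tr R = 2.552886; θ = arccos((tr R − 1)/2) = 0.681795 rad = 39.064°
axis k = ((R−Rᵀ)₃₂, (R−Rᵀ)₁₃, (R−Rᵀ)₂₁) / (2 sinθ) = (+0.472137, +0.768672, -0.431544)
rvec = θ·k = (+0.321901, +0.524077, -0.294224)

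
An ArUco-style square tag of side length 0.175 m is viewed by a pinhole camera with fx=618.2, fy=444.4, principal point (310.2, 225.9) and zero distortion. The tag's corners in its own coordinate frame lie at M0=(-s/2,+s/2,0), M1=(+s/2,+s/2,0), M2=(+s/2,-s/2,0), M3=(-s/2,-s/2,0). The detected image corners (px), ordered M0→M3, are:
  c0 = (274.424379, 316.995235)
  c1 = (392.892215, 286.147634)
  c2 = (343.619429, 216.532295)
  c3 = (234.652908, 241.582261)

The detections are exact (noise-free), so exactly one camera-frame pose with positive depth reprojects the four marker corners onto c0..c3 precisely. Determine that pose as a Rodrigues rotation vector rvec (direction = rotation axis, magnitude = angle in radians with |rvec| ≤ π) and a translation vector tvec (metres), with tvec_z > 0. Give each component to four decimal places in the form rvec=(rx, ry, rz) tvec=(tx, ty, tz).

Intrinsics K: fx=618.2, fy=444.4, cx=310.2, cy=225.9
Marker side s = 0.175 m; corners in marker frame (Z=0):
  M0 = (-0.0875, +0.0875, 0)
  M1 = (+0.0875, +0.0875, 0)
  M2 = (+0.0875, -0.0875, 0)
  M3 = (-0.0875, -0.0875, 0)
Detected image corners:
  c0 = (274.424379, 316.995235) px
  c1 = (392.892215, 286.147634) px
  c2 = (343.619429, 216.532295) px
  c3 = (234.652908, 241.582261) px
Planar DLT: solve 8×8 A·h = b for H (H[2,2]=1):
  H  [+722.28235 +77.39805 +311.46593]
  H  [-95.98143 +262.72495 +263.21533]
  H  [+0.23707 -0.57026 +1.00000]
B = K⁻¹H; ‖b₁‖=1.127244, ‖b₂‖=1.127244; λ = 2/(‖b₁‖+‖b₂‖) = 0.887119, sign → tz>0 ⇒ λ=+0.887119
r₁ = λ·B[:,0] = (+0.93095,-0.29851,+0.21031); r₂ = λ·B[:,1] = (+0.36491,+0.78161,-0.50589)
r₃ = r₁×r₂ = (-0.01337,+0.54770,+0.83657); SVD([r₁ r₂ r₃]) → R = UVᵀ:
  R  [+0.93095 +0.36491 -0.01337]
  R  [-0.29851 +0.78161 +0.54770]
  R  [+0.21031 -0.50589 +0.83657]
t = (+0.00182, +0.07449, +0.88712) m
tr R = 2.549126; θ = arccos((tr R − 1)/2) = 0.684772 rad = 39.235°
axis k = ((R−Rᵀ)₃₂, (R−Rᵀ)₁₃, (R−Rᵀ)₂₁) / (2 sinθ) = (-0.832881, -0.176828, -0.524444)
rvec = θ·k = (-0.570334, -0.121087, -0.359125)

rvec=(-0.5703, -0.1211, -0.3591) tvec=(0.0018, 0.0745, 0.8871)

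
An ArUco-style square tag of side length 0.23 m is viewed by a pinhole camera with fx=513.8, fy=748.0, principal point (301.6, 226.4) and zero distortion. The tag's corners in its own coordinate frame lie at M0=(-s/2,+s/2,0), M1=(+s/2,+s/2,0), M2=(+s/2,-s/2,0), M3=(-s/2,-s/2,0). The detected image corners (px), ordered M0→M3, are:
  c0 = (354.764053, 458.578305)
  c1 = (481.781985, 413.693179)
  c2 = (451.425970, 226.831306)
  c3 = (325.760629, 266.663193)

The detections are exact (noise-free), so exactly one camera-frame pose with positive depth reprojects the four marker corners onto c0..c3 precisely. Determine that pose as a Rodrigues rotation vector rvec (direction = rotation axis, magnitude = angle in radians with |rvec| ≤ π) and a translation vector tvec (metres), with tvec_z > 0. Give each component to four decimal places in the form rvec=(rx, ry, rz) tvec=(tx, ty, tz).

rvec=(-0.0721, -0.0830, -0.2114) tvec=(0.1784, 0.1364, 0.8948)

Intrinsics K: fx=513.8, fy=748.0, cx=301.6, cy=226.4
Marker side s = 0.23 m; corners in marker frame (Z=0):
  M0 = (-0.1150, +0.1150, 0)
  M1 = (+0.1150, +0.1150, 0)
  M2 = (+0.1150, -0.1150, 0)
  M3 = (-0.1150, -0.1150, 0)
Detected image corners:
  c0 = (354.764053, 458.578305) px
  c1 = (481.781985, 413.693179) px
  c2 = (451.425970, 226.831306) px
  c3 = (325.760629, 266.663193) px
Planar DLT: solve 8×8 A·h = b for H (H[2,2]=1):
  H  [+589.76266 +100.78934 +404.04234]
  H  [-149.82332 +799.36121 +340.43360]
  H  [+0.10033 -0.07012 +1.00000]
B = K⁻¹H; ‖b₁‖=1.117627, ‖b₂‖=1.117627; λ = 2/(‖b₁‖+‖b₂‖) = 0.894753, sign → tz>0 ⇒ λ=+0.894753
r₁ = λ·B[:,0] = (+0.97434,-0.20639,+0.08977); r₂ = λ·B[:,1] = (+0.21234,+0.97518,-0.06274)
r₃ = r₁×r₂ = (-0.07459,+0.08019,+0.99398); SVD([r₁ r₂ r₃]) → R = UVᵀ:
  R  [+0.97434 +0.21234 -0.07459]
  R  [-0.20639 +0.97518 +0.08019]
  R  [+0.08977 -0.06274 +0.99398]
t = (+0.17840, +0.13641, +0.89475) m
tr R = 2.943508; θ = arccos((tr R − 1)/2) = 0.238244 rad = 13.650°
axis k = ((R−Rᵀ)₃₂, (R−Rᵀ)₁₃, (R−Rᵀ)₂₁) / (2 sinθ) = (-0.302809, -0.348221, -0.887158)
rvec = θ·k = (-0.072142, -0.082962, -0.211360)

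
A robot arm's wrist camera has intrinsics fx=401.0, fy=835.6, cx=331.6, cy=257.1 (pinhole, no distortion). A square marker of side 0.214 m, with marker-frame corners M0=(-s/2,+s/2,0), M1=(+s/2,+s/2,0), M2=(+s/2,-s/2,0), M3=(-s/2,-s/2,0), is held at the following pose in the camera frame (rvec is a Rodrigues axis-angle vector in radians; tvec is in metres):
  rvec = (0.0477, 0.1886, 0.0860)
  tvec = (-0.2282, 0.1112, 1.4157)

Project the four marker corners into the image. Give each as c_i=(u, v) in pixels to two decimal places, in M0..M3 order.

c0=(236.58, 377.72) c1=(293.80, 392.59) c2=(298.47, 265.71) c3=(240.65, 254.24)

Intrinsics K: fx=401.0, fy=835.6, cx=331.6, cy=257.1
Marker side s = 0.214 m; corners in marker frame (Z=0):
  M0 = (-0.1070, +0.1070, 0)
  M1 = (+0.1070, +0.1070, 0)
  M2 = (+0.1070, -0.1070, 0)
  M3 = (-0.1070, -0.1070, 0)
rvec = (0.0477, 0.1886, 0.0860), |rvec| = θ = 0.21270 rad = 12.187°
Rodrigues: sinθ=0.21110, 1−cosθ=0.02254; R = I + sinθ·[k]× + (1−cosθ)·[k]×²:
    [+0.97860 -0.08087 +0.18922]
    [+0.08983 +0.99518 -0.03926]
    [-0.18514 +0.05542 +0.98115]
t = (-0.2282, 0.1112, 1.4157) m
M0: Pc = R·M0+t = (-0.34156, +0.20807, +1.44144); u = 401.0·(-0.34156)/1.44144 + 331.6 = 236.5791, v = 835.6·(+0.20807)/1.44144 + 257.1 = 377.7191
M1: Pc = R·M1+t = (-0.13214, +0.22730, +1.40182); u = 401.0·(-0.13214)/1.40182 + 331.6 = 293.7995, v = 835.6·(+0.22730)/1.40182 + 257.1 = 392.5876
M2: Pc = R·M2+t = (-0.11484, +0.01433, +1.38996); u = 401.0·(-0.11484)/1.38996 + 331.6 = 298.4699, v = 835.6·(+0.01433)/1.38996 + 257.1 = 265.7134
M3: Pc = R·M3+t = (-0.32426, -0.00490, +1.42958); u = 401.0·(-0.32426)/1.42958 + 331.6 = 240.6453, v = 835.6·(-0.00490)/1.42958 + 257.1 = 254.2378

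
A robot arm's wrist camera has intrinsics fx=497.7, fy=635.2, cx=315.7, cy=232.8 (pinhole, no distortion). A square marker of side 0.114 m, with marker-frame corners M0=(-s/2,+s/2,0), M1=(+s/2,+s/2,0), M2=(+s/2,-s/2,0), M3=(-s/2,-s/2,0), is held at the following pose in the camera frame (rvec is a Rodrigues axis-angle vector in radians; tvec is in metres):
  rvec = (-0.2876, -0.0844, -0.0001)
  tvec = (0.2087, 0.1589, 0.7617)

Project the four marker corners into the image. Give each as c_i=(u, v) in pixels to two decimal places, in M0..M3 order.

Intrinsics K: fx=497.7, fy=635.2, cx=315.7, cy=232.8
Marker side s = 0.114 m; corners in marker frame (Z=0):
  M0 = (-0.0570, +0.0570, 0)
  M1 = (+0.0570, +0.0570, 0)
  M2 = (+0.0570, -0.0570, 0)
  M3 = (-0.0570, -0.0570, 0)
rvec = (-0.2876, -0.0844, -0.0001), |rvec| = θ = 0.29973 rad = 17.173°
Rodrigues: sinθ=0.29526, 1−cosθ=0.04458; R = I + sinθ·[k]× + (1−cosθ)·[k]×²:
    [+0.99646 +0.01214 -0.08313]
    [+0.01195 +0.95895 +0.28332]
    [+0.08316 -0.28331 +0.95542]
t = (0.2087, 0.1589, 0.7617) m
M0: Pc = R·M0+t = (+0.15259, +0.21288, +0.74081); u = 497.7·(+0.15259)/0.74081 + 315.7 = 418.2172, v = 635.2·(+0.21288)/0.74081 + 232.8 = 415.3308
M1: Pc = R·M1+t = (+0.26619, +0.21424, +0.75029); u = 497.7·(+0.26619)/0.75029 + 315.7 = 492.2756, v = 635.2·(+0.21424)/0.75029 + 232.8 = 414.1776
M2: Pc = R·M2+t = (+0.26481, +0.10492, +0.78259); u = 497.7·(+0.26481)/0.78259 + 315.7 = 484.1079, v = 635.2·(+0.10492)/0.78259 + 232.8 = 317.9605
M3: Pc = R·M3+t = (+0.15121, +0.10356, +0.77311); u = 497.7·(+0.15121)/0.77311 + 315.7 = 413.0432, v = 635.2·(+0.10356)/0.77311 + 232.8 = 317.8857

c0=(418.22, 415.33) c1=(492.28, 414.18) c2=(484.11, 317.96) c3=(413.04, 317.89)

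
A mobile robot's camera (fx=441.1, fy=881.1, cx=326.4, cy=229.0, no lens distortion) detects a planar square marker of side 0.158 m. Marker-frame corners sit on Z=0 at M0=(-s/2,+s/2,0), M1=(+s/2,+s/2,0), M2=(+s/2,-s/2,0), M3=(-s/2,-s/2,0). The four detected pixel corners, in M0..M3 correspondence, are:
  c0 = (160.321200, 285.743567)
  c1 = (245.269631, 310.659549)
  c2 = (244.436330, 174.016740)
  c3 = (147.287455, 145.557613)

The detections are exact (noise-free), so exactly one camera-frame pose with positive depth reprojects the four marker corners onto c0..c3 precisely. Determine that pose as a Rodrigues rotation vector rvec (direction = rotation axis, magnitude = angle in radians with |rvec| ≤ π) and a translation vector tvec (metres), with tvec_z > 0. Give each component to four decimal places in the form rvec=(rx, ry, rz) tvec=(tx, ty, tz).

Intrinsics K: fx=441.1, fy=881.1, cx=326.4, cy=229.0
Marker side s = 0.158 m; corners in marker frame (Z=0):
  M0 = (-0.0790, +0.0790, 0)
  M1 = (+0.0790, +0.0790, 0)
  M2 = (+0.0790, -0.0790, 0)
  M3 = (-0.0790, -0.0790, 0)
Detected image corners:
  c0 = (160.321200, 285.743567) px
  c1 = (245.269631, 310.659549) px
  c2 = (244.436330, 174.016740) px
  c3 = (147.287455, 145.557613) px
Planar DLT: solve 8×8 A·h = b for H (H[2,2]=1):
  H  [+573.36522 +212.96078 +199.55546]
  H  [+167.80692 +1070.27763 +233.63024]
  H  [-0.00153 +0.84821 +1.00000]
B = K⁻¹H; ‖b₁‖=1.314910, ‖b₂‖=1.314910; λ = 2/(‖b₁‖+‖b₂‖) = 0.760508, sign → tz>0 ⇒ λ=+0.760508
r₁ = λ·B[:,0] = (+0.98941,+0.14514,-0.00116); r₂ = λ·B[:,1] = (-0.11016,+0.75614,+0.64507)
r₃ = r₁×r₂ = (+0.09451,-0.63811,+0.76412); SVD([r₁ r₂ r₃]) → R = UVᵀ:
  R  [+0.98941 -0.11016 +0.09451]
  R  [+0.14514 +0.75614 -0.63811]
  R  [-0.00116 +0.64507 +0.76412]
t = (-0.21869, +0.00400, +0.76051) m
tr R = 2.509669; θ = arccos((tr R − 1)/2) = 0.715395 rad = 40.989°
axis k = ((R−Rᵀ)₃₂, (R−Rᵀ)₁₃, (R−Rᵀ)₂₁) / (2 sinθ) = (+0.978164, +0.072929, +0.194618)
rvec = θ·k = (+0.699774, +0.052173, +0.139229)

rvec=(0.6998, 0.0522, 0.1392) tvec=(-0.2187, 0.0040, 0.7605)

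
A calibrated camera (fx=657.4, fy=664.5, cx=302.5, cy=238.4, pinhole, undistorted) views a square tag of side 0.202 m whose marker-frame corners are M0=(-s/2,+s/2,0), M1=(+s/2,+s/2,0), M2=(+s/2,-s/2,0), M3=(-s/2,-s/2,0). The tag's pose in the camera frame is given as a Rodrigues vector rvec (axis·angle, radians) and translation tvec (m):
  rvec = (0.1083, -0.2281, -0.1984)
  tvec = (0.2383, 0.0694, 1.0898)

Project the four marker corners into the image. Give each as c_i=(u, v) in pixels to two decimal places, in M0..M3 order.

Intrinsics K: fx=657.4, fy=664.5, cx=302.5, cy=238.4
Marker side s = 0.202 m; corners in marker frame (Z=0):
  M0 = (-0.1010, +0.1010, 0)
  M1 = (+0.1010, +0.1010, 0)
  M2 = (+0.1010, -0.1010, 0)
  M3 = (-0.1010, -0.1010, 0)
rvec = (0.1083, -0.2281, -0.1984), |rvec| = θ = 0.32112 rad = 18.399°
Rodrigues: sinθ=0.31563, 1−cosθ=0.05112; R = I + sinθ·[k]× + (1−cosθ)·[k]×²:
    [+0.95470 +0.18276 -0.23485]
    [-0.20725 +0.97467 -0.08401]
    [+0.21355 +0.12888 +0.96839]
t = (0.2383, 0.0694, 1.0898) m
M0: Pc = R·M0+t = (+0.16033, +0.18877, +1.08125); u = 657.4·(+0.16033)/1.08125 + 302.5 = 399.9836, v = 664.5·(+0.18877)/1.08125 + 238.4 = 354.4147
M1: Pc = R·M1+t = (+0.35318, +0.14691, +1.12439); u = 657.4·(+0.35318)/1.12439 + 302.5 = 508.9973, v = 664.5·(+0.14691)/1.12439 + 238.4 = 325.2219
M2: Pc = R·M2+t = (+0.31627, -0.04997, +1.09835); u = 657.4·(+0.31627)/1.09835 + 302.5 = 491.7953, v = 664.5·(-0.04997)/1.09835 + 238.4 = 208.1655
M3: Pc = R·M3+t = (+0.12342, -0.00811, +1.05521); u = 657.4·(+0.12342)/1.05521 + 302.5 = 379.3888, v = 664.5·(-0.00811)/1.05521 + 238.4 = 233.2933

c0=(399.98, 354.41) c1=(509.00, 325.22) c2=(491.80, 208.17) c3=(379.39, 233.29)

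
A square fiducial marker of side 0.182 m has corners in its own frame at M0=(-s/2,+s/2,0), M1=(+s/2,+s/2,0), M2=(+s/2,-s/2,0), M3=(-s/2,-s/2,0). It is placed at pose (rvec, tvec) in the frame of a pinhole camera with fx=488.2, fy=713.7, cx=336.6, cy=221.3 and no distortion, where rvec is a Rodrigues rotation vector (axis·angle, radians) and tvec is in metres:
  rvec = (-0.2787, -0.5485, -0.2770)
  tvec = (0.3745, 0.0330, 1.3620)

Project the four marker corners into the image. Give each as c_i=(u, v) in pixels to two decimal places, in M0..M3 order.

Intrinsics K: fx=488.2, fy=713.7, cx=336.6, cy=221.3
Marker side s = 0.182 m; corners in marker frame (Z=0):
  M0 = (-0.0910, +0.0910, 0)
  M1 = (+0.0910, +0.0910, 0)
  M2 = (+0.0910, -0.0910, 0)
  M3 = (-0.0910, -0.0910, 0)
rvec = (-0.2787, -0.5485, -0.2770), |rvec| = θ = 0.67473 rad = 38.659°
Rodrigues: sinθ=0.62468, 1−cosθ=0.21912; R = I + sinθ·[k]× + (1−cosθ)·[k]×²:
    [+0.81826 +0.33003 -0.47066]
    [-0.18288 +0.92568 +0.33116]
    [+0.54498 -0.18490 +0.81781]
t = (0.3745, 0.0330, 1.3620) m
M0: Pc = R·M0+t = (+0.33007, +0.13388, +1.29558); u = 488.2·(+0.33007)/1.29558 + 336.6 = 460.9771, v = 713.7·(+0.13388)/1.29558 + 221.3 = 295.0503
M1: Pc = R·M1+t = (+0.47900, +0.10060, +1.39477); u = 488.2·(+0.47900)/1.39477 + 336.6 = 504.2591, v = 713.7·(+0.10060)/1.39477 + 221.3 = 272.7744
M2: Pc = R·M2+t = (+0.41893, -0.06788, +1.42842); u = 488.2·(+0.41893)/1.42842 + 336.6 = 479.7801, v = 713.7·(-0.06788)/1.42842 + 221.3 = 187.3847
M3: Pc = R·M3+t = (+0.27000, -0.03460, +1.32923); u = 488.2·(+0.27000)/1.32923 + 336.6 = 435.7673, v = 713.7·(-0.03460)/1.32923 + 221.3 = 202.7249

c0=(460.98, 295.05) c1=(504.26, 272.77) c2=(479.78, 187.38) c3=(435.77, 202.72)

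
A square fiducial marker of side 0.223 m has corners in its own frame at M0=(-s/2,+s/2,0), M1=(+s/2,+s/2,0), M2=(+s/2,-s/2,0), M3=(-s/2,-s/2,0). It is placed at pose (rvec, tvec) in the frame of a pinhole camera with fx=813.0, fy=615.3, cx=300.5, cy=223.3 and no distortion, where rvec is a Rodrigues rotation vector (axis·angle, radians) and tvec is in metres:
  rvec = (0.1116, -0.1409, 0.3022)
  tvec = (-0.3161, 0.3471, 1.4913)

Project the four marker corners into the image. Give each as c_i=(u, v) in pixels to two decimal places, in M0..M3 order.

c0=(51.03, 397.76) c1=(169.53, 419.84) c2=(204.56, 335.57) c3=(85.29, 311.21)

Intrinsics K: fx=813.0, fy=615.3, cx=300.5, cy=223.3
Marker side s = 0.223 m; corners in marker frame (Z=0):
  M0 = (-0.1115, +0.1115, 0)
  M1 = (+0.1115, +0.1115, 0)
  M2 = (+0.1115, -0.1115, 0)
  M3 = (-0.1115, -0.1115, 0)
rvec = (0.1116, -0.1409, 0.3022), |rvec| = θ = 0.35161 rad = 20.146°
Rodrigues: sinθ=0.34441, 1−cosθ=0.06118; R = I + sinθ·[k]× + (1−cosθ)·[k]×²:
    [+0.94498 -0.30379 -0.12132]
    [+0.28823 +0.94864 -0.13039]
    [+0.15470 +0.08824 +0.98401]
t = (-0.3161, 0.3471, 1.4913) m
M0: Pc = R·M0+t = (-0.45534, +0.42074, +1.48389); u = 813.0·(-0.45534)/1.48389 + 300.5 = 51.0272, v = 615.3·(+0.42074)/1.48389 + 223.3 = 397.7597
M1: Pc = R·M1+t = (-0.24461, +0.48501, +1.51839); u = 813.0·(-0.24461)/1.51839 + 300.5 = 169.5283, v = 615.3·(+0.48501)/1.51839 + 223.3 = 419.8422
M2: Pc = R·M2+t = (-0.17686, +0.27346, +1.49871); u = 813.0·(-0.17686)/1.49871 + 300.5 = 204.5585, v = 615.3·(+0.27346)/1.49871 + 223.3 = 335.5714
M3: Pc = R·M3+t = (-0.38759, +0.20919, +1.46421); u = 813.0·(-0.38759)/1.46421 + 300.5 = 85.2901, v = 615.3·(+0.20919)/1.46421 + 223.3 = 311.2066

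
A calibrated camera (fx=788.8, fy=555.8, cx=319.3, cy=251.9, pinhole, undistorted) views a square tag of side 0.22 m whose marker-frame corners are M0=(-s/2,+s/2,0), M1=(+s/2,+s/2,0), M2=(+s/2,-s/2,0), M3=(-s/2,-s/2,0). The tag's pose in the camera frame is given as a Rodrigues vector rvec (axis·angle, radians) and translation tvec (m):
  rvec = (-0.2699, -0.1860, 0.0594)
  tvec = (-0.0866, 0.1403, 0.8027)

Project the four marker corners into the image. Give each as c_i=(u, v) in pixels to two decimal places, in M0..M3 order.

c0=(111.88, 426.65) c1=(336.87, 431.02) c2=(342.46, 280.36) c3=(134.19, 269.20)

Intrinsics K: fx=788.8, fy=555.8, cx=319.3, cy=251.9
Marker side s = 0.22 m; corners in marker frame (Z=0):
  M0 = (-0.1100, +0.1100, 0)
  M1 = (+0.1100, +0.1100, 0)
  M2 = (+0.1100, -0.1100, 0)
  M3 = (-0.1100, -0.1100, 0)
rvec = (-0.2699, -0.1860, 0.0594), |rvec| = θ = 0.33312 rad = 19.086°
Rodrigues: sinθ=0.32700, 1−cosθ=0.05497; R = I + sinθ·[k]× + (1−cosθ)·[k]×²:
    [+0.98111 -0.03344 -0.19052]
    [+0.08318 +0.96216 +0.25946]
    [+0.17464 -0.27041 +0.94677]
t = (-0.0866, 0.1403, 0.8027) m
M0: Pc = R·M0+t = (-0.19820, +0.23699, +0.75374); u = 788.8·(-0.19820)/0.75374 + 319.3 = 111.8815, v = 555.8·(+0.23699)/0.75374 + 251.9 = 426.6518
M1: Pc = R·M1+t = (+0.01764, +0.25529, +0.79217); u = 788.8·(+0.01764)/0.79217 + 319.3 = 336.8693, v = 555.8·(+0.25529)/0.79217 + 251.9 = 431.0152
M2: Pc = R·M2+t = (+0.02500, +0.04361, +0.85166); u = 788.8·(+0.02500)/0.85166 + 319.3 = 342.4555, v = 555.8·(+0.04361)/0.85166 + 251.9 = 280.3613
M3: Pc = R·M3+t = (-0.19084, +0.02531, +0.81323); u = 788.8·(-0.19084)/0.81323 + 319.3 = 134.1899, v = 555.8·(+0.02531)/0.81323 + 251.9 = 269.1996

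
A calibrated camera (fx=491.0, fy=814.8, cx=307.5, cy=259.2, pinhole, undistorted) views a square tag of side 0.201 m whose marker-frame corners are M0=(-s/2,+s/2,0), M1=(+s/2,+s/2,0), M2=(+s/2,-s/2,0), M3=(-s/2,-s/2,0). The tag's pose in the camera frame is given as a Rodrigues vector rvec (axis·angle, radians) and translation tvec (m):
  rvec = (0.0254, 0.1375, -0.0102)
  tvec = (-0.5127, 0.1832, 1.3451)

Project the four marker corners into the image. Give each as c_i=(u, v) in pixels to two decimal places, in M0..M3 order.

Intrinsics K: fx=491.0, fy=814.8, cx=307.5, cy=259.2
Marker side s = 0.201 m; corners in marker frame (Z=0):
  M0 = (-0.1005, +0.1005, 0)
  M1 = (+0.1005, +0.1005, 0)
  M2 = (+0.1005, -0.1005, 0)
  M3 = (-0.1005, -0.1005, 0)
rvec = (0.0254, 0.1375, -0.0102), |rvec| = θ = 0.14020 rad = 8.033°
Rodrigues: sinθ=0.13974, 1−cosθ=0.00981; R = I + sinθ·[k]× + (1−cosθ)·[k]×²:
    [+0.99051 +0.01191 +0.13692]
    [-0.00842 +0.99963 -0.02602]
    [-0.13718 +0.02462 +0.99024]
t = (-0.5127, 0.1832, 1.3451) m
M0: Pc = R·M0+t = (-0.61105, +0.28451, +1.36136); u = 491.0·(-0.61105)/1.36136 + 307.5 = 87.1137, v = 814.8·(+0.28451)/1.36136 + 259.2 = 429.4840
M1: Pc = R·M1+t = (-0.41196, +0.28282, +1.33379); u = 491.0·(-0.41196)/1.33379 + 307.5 = 155.8486, v = 814.8·(+0.28282)/1.33379 + 259.2 = 431.9699
M2: Pc = R·M2+t = (-0.41435, +0.08189, +1.32884); u = 491.0·(-0.41435)/1.32884 + 307.5 = 154.3994, v = 814.8·(+0.08189)/1.32884 + 259.2 = 309.4129
M3: Pc = R·M3+t = (-0.61344, +0.08358, +1.35641); u = 491.0·(-0.61344)/1.35641 + 307.5 = 85.4432, v = 814.8·(+0.08358)/1.35641 + 259.2 = 309.4092

c0=(87.11, 429.48) c1=(155.85, 431.97) c2=(154.40, 309.41) c3=(85.44, 309.41)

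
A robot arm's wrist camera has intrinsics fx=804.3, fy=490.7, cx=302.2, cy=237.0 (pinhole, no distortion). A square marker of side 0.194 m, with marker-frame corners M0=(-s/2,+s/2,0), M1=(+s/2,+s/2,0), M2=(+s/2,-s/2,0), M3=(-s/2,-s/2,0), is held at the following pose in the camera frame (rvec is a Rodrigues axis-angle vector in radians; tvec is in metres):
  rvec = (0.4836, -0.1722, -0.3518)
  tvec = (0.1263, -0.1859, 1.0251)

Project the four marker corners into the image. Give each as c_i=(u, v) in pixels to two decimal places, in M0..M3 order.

Intrinsics K: fx=804.3, fy=490.7, cx=302.2, cy=237.0
Marker side s = 0.194 m; corners in marker frame (Z=0):
  M0 = (-0.0970, +0.0970, 0)
  M1 = (+0.0970, +0.0970, 0)
  M2 = (+0.0970, -0.0970, 0)
  M3 = (-0.0970, -0.0970, 0)
rvec = (0.4836, -0.1722, -0.3518), |rvec| = θ = 0.62232 rad = 35.656°
Rodrigues: sinθ=0.58292, 1−cosθ=0.18747; R = I + sinθ·[k]× + (1−cosθ)·[k]×²:
    [+0.92574 +0.28922 -0.24365]
    [-0.36984 +0.82688 -0.42366]
    [+0.07894 +0.48231 +0.87244]
t = (0.1263, -0.1859, 1.0251) m
M0: Pc = R·M0+t = (+0.06456, -0.06982, +1.06423); u = 804.3·(+0.06456)/1.06423 + 302.2 = 350.9901, v = 490.7·(-0.06982)/1.06423 + 237.0 = 204.8078
M1: Pc = R·M1+t = (+0.24415, -0.14157, +1.07954); u = 804.3·(+0.24415)/1.07954 + 302.2 = 484.1015, v = 490.7·(-0.14157)/1.07954 + 237.0 = 172.6515
M2: Pc = R·M2+t = (+0.18804, -0.30198, +0.98597); u = 804.3·(+0.18804)/0.98597 + 302.2 = 455.5941, v = 490.7·(-0.30198)/0.98597 + 237.0 = 86.7095
M3: Pc = R·M3+t = (+0.00845, -0.23023, +0.97066); u = 804.3·(+0.00845)/0.97066 + 302.2 = 309.2015, v = 490.7·(-0.23023)/0.97066 + 237.0 = 120.6096

c0=(350.99, 204.81) c1=(484.10, 172.65) c2=(455.59, 86.71) c3=(309.20, 120.61)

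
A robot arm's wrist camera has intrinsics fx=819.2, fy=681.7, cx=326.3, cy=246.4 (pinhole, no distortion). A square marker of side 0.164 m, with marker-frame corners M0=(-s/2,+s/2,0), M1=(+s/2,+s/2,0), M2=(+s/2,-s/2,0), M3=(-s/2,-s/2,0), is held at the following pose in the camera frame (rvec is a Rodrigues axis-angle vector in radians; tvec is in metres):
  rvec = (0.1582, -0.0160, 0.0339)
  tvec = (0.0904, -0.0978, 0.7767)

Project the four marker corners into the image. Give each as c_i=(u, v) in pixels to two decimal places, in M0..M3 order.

Intrinsics K: fx=819.2, fy=681.7, cx=326.3, cy=246.4
Marker side s = 0.164 m; corners in marker frame (Z=0):
  M0 = (-0.0820, +0.0820, 0)
  M1 = (+0.0820, +0.0820, 0)
  M2 = (+0.0820, -0.0820, 0)
  M3 = (-0.0820, -0.0820, 0)
rvec = (0.1582, -0.0160, 0.0339), |rvec| = θ = 0.16258 rad = 9.315°
Rodrigues: sinθ=0.16187, 1−cosθ=0.01319; R = I + sinθ·[k]× + (1−cosθ)·[k]×²:
    [+0.99930 -0.03501 -0.01325]
    [+0.03249 +0.98694 -0.15777]
    [+0.01861 +0.15723 +0.98739]
t = (0.0904, -0.0978, 0.7767) m
M0: Pc = R·M0+t = (+0.00559, -0.01953, +0.78807); u = 819.2·(+0.00559)/0.78807 + 326.3 = 332.1071, v = 681.7·(-0.01953)/0.78807 + 246.4 = 229.5018
M1: Pc = R·M1+t = (+0.16947, -0.01421, +0.79112); u = 819.2·(+0.16947)/0.79112 + 326.3 = 501.7869, v = 681.7·(-0.01421)/0.79112 + 246.4 = 234.1581
M2: Pc = R·M2+t = (+0.17521, -0.17607, +0.76533); u = 819.2·(+0.17521)/0.76533 + 326.3 = 513.8460, v = 681.7·(-0.17607)/0.76533 + 246.4 = 89.5746
M3: Pc = R·M3+t = (+0.01133, -0.18139, +0.76228); u = 819.2·(+0.01133)/0.76228 + 326.3 = 338.4745, v = 681.7·(-0.18139)/0.76228 + 246.4 = 84.1820

c0=(332.11, 229.50) c1=(501.79, 234.16) c2=(513.85, 89.57) c3=(338.47, 84.18)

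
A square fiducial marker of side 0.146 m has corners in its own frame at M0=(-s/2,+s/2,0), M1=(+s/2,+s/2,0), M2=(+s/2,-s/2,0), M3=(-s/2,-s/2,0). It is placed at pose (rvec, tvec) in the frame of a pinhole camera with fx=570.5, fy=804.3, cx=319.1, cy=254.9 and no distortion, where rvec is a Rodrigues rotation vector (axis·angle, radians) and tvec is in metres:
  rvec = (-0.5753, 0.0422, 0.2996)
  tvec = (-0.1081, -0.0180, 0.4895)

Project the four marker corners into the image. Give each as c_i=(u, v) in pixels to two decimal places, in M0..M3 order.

Intrinsics K: fx=570.5, fy=804.3, cx=319.1, cy=254.9
Marker side s = 0.146 m; corners in marker frame (Z=0):
  M0 = (-0.0730, +0.0730, 0)
  M1 = (+0.0730, +0.0730, 0)
  M2 = (+0.0730, -0.0730, 0)
  M3 = (-0.0730, -0.0730, 0)
rvec = (-0.5753, 0.0422, 0.2996), |rvec| = θ = 0.65001 rad = 37.243°
Rodrigues: sinθ=0.60519, 1−cosθ=0.20392; R = I + sinθ·[k]× + (1−cosθ)·[k]×²:
    [+0.95582 -0.29066 -0.04390]
    [+0.26723 +0.79694 +0.54174]
    [-0.12248 -0.52953 +0.83940]
t = (-0.1081, -0.0180, 0.4895) m
M0: Pc = R·M0+t = (-0.19909, +0.02067, +0.45978); u = 570.5·(-0.19909)/0.45978 + 319.1 = 72.0659, v = 804.3·(+0.02067)/0.45978 + 254.9 = 291.0561
M1: Pc = R·M1+t = (-0.05954, +0.05968, +0.44190); u = 570.5·(-0.05954)/0.44190 + 319.1 = 242.2289, v = 804.3·(+0.05968)/0.44190 + 254.9 = 363.5298
M2: Pc = R·M2+t = (-0.01711, -0.05667, +0.51922); u = 570.5·(-0.01711)/0.51922 + 319.1 = 300.3033, v = 804.3·(-0.05667)/0.51922 + 254.9 = 167.1159
M3: Pc = R·M3+t = (-0.15666, -0.09568, +0.53710); u = 570.5·(-0.15666)/0.53710 + 319.1 = 152.7007, v = 804.3·(-0.09568)/0.53710 + 254.9 = 111.6136

c0=(72.07, 291.06) c1=(242.23, 363.53) c2=(300.30, 167.12) c3=(152.70, 111.61)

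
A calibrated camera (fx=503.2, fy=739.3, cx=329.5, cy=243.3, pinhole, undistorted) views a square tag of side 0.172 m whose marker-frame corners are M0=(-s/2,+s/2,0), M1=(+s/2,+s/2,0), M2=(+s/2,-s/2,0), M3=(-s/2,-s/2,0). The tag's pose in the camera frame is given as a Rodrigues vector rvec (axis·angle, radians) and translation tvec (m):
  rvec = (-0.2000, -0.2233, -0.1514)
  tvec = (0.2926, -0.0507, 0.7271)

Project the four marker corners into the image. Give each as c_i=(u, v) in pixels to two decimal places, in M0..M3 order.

c0=(492.77, 289.80) c1=(597.80, 265.27) c2=(567.56, 102.85) c3=(465.34, 117.27)

Intrinsics K: fx=503.2, fy=739.3, cx=329.5, cy=243.3
Marker side s = 0.172 m; corners in marker frame (Z=0):
  M0 = (-0.0860, +0.0860, 0)
  M1 = (+0.0860, +0.0860, 0)
  M2 = (+0.0860, -0.0860, 0)
  M3 = (-0.0860, -0.0860, 0)
rvec = (-0.2000, -0.2233, -0.1514), |rvec| = θ = 0.33583 rad = 19.242°
Rodrigues: sinθ=0.32956, 1−cosθ=0.05586; R = I + sinθ·[k]× + (1−cosθ)·[k]×²:
    [+0.96395 +0.17069 -0.20413]
    [-0.12645 +0.96883 +0.21301]
    [+0.23412 -0.17952 +0.95549]
t = (0.2926, -0.0507, 0.7271) m
M0: Pc = R·M0+t = (+0.22438, +0.04349, +0.69153); u = 503.2·(+0.22438)/0.69153 + 329.5 = 492.7734, v = 739.3·(+0.04349)/0.69153 + 243.3 = 289.7991
M1: Pc = R·M1+t = (+0.39018, +0.02175, +0.73180); u = 503.2·(+0.39018)/0.73180 + 329.5 = 597.7961, v = 739.3·(+0.02175)/0.73180 + 243.3 = 265.2680
M2: Pc = R·M2+t = (+0.36082, -0.14489, +0.76267); u = 503.2·(+0.36082)/0.76267 + 329.5 = 567.5636, v = 739.3·(-0.14489)/0.76267 + 243.3 = 102.8462
M3: Pc = R·M3+t = (+0.19502, -0.12315, +0.72240); u = 503.2·(+0.19502)/0.72240 + 329.5 = 465.3445, v = 739.3·(-0.12315)/0.72240 + 243.3 = 117.2747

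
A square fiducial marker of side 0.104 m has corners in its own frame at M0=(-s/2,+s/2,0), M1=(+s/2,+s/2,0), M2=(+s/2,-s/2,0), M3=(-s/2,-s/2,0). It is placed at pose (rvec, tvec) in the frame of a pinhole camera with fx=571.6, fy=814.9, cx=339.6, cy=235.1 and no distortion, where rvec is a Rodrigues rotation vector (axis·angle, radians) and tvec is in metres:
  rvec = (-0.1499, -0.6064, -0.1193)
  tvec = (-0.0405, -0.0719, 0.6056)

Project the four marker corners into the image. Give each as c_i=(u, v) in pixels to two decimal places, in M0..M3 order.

c0=(264.60, 210.36) c1=(348.65, 203.63) c2=(334.09, 74.29) c3=(250.12, 67.58)

Intrinsics K: fx=571.6, fy=814.9, cx=339.6, cy=235.1
Marker side s = 0.104 m; corners in marker frame (Z=0):
  M0 = (-0.0520, +0.0520, 0)
  M1 = (+0.0520, +0.0520, 0)
  M2 = (+0.0520, -0.0520, 0)
  M3 = (-0.0520, -0.0520, 0)
rvec = (-0.1499, -0.6064, -0.1193), |rvec| = θ = 0.63594 rad = 36.437°
Rodrigues: sinθ=0.59394, 1−cosθ=0.19549; R = I + sinθ·[k]× + (1−cosθ)·[k]×²:
    [+0.81537 +0.15536 -0.55770]
    [-0.06748 +0.98226 +0.17497]
    [+0.57499 -0.10503 +0.81139]
t = (-0.0405, -0.0719, 0.6056) m
M0: Pc = R·M0+t = (-0.07482, -0.01731, +0.57024); u = 571.6·(-0.07482)/0.57024 + 339.6 = 264.6006, v = 814.9·(-0.01731)/0.57024 + 235.1 = 210.3581
M1: Pc = R·M1+t = (+0.00998, -0.02433, +0.63004); u = 571.6·(+0.00998)/0.63004 + 339.6 = 348.6526, v = 814.9·(-0.02433)/0.63004 + 235.1 = 203.6292
M2: Pc = R·M2+t = (-0.00618, -0.12649, +0.64096); u = 571.6·(-0.00618)/0.64096 + 339.6 = 334.0895, v = 814.9·(-0.12649)/0.64096 + 235.1 = 74.2886
M3: Pc = R·M3+t = (-0.09098, -0.11947, +0.58116); u = 571.6·(-0.09098)/0.58116 + 339.6 = 250.1189, v = 814.9·(-0.11947)/0.58116 + 235.1 = 67.5825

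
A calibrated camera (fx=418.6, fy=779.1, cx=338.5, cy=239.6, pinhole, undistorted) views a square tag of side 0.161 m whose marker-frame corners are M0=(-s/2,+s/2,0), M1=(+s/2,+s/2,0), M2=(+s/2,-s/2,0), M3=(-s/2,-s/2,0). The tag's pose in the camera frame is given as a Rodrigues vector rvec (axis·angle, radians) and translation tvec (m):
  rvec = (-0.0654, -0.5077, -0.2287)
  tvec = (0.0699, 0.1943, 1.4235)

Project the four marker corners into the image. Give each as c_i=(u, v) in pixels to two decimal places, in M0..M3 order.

c0=(344.65, 402.18) c1=(383.44, 376.21) c2=(372.68, 292.77) c3=(333.30, 313.98)

Intrinsics K: fx=418.6, fy=779.1, cx=338.5, cy=239.6
Marker side s = 0.161 m; corners in marker frame (Z=0):
  M0 = (-0.0805, +0.0805, 0)
  M1 = (+0.0805, +0.0805, 0)
  M2 = (+0.0805, -0.0805, 0)
  M3 = (-0.0805, -0.0805, 0)
rvec = (-0.0654, -0.5077, -0.2287), |rvec| = θ = 0.56066 rad = 32.123°
Rodrigues: sinθ=0.53175, 1−cosθ=0.15310; R = I + sinθ·[k]× + (1−cosθ)·[k]×²:
    [+0.84899 +0.23308 -0.47423]
    [-0.20073 +0.97244 +0.11858]
    [+0.48880 -0.00548 +0.87238]
t = (0.0699, 0.1943, 1.4235) m
M0: Pc = R·M0+t = (+0.02032, +0.28874, +1.38371); u = 418.6·(+0.02032)/1.38371 + 338.5 = 344.6470, v = 779.1·(+0.28874)/1.38371 + 239.6 = 402.1758
M1: Pc = R·M1+t = (+0.15701, +0.25642, +1.46241); u = 418.6·(+0.15701)/1.46241 + 338.5 = 383.4415, v = 779.1·(+0.25642)/1.46241 + 239.6 = 376.2095
M2: Pc = R·M2+t = (+0.11948, +0.09986, +1.46329); u = 418.6·(+0.11948)/1.46329 + 338.5 = 372.6796, v = 779.1·(+0.09986)/1.46329 + 239.6 = 292.7681
M3: Pc = R·M3+t = (-0.01721, +0.13218, +1.38459); u = 418.6·(-0.01721)/1.38459 + 338.5 = 333.2981, v = 779.1·(+0.13218)/1.38459 + 239.6 = 313.9753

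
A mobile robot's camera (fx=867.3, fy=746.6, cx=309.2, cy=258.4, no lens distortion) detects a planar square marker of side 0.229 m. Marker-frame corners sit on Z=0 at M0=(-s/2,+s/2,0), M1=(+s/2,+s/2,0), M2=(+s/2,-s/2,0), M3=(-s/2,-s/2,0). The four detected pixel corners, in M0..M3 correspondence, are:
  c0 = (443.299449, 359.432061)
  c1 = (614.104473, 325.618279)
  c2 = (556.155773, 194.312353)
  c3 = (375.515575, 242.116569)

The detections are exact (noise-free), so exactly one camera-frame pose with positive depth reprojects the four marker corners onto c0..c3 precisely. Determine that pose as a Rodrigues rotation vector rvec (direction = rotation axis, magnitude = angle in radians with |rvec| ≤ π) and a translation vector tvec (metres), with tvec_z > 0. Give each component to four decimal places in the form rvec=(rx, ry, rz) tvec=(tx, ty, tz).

Intrinsics K: fx=867.3, fy=746.6, cx=309.2, cy=258.4
Marker side s = 0.229 m; corners in marker frame (Z=0):
  M0 = (-0.1145, +0.1145, 0)
  M1 = (+0.1145, +0.1145, 0)
  M2 = (+0.1145, -0.1145, 0)
  M3 = (-0.1145, -0.1145, 0)
Detected image corners:
  c0 = (443.299449, 359.432061) px
  c1 = (614.104473, 325.618279) px
  c2 = (556.155773, 194.312353) px
  c3 = (375.515575, 242.116569) px
Planar DLT: solve 8×8 A·h = b for H (H[2,2]=1):
  H  [+583.42657 +462.43612 +494.92016]
  H  [-280.06683 +646.99201 +283.90597]
  H  [-0.36800 +0.37607 +1.00000]
B = K⁻¹H; ‖b₁‖=0.918176, ‖b₂‖=0.918176; λ = 2/(‖b₁‖+‖b₂‖) = 1.089116, sign → tz>0 ⇒ λ=+1.089116
r₁ = λ·B[:,0] = (+0.87553,-0.26984,-0.40080); r₂ = λ·B[:,1] = (+0.43469,+0.80205,+0.40958)
r₃ = r₁×r₂ = (+0.21094,-0.53282,+0.81952); SVD([r₁ r₂ r₃]) → R = UVᵀ:
  R  [+0.87553 +0.43469 +0.21094]
  R  [-0.26984 +0.80205 -0.53282]
  R  [-0.40080 +0.40958 +0.81952]
t = (+0.23322, +0.03721, +1.08912) m
tr R = 2.497098; θ = arccos((tr R − 1)/2) = 0.724925 rad = 41.535°
axis k = ((R−Rᵀ)₃₂, (R−Rᵀ)₁₃, (R−Rᵀ)₂₁) / (2 sinθ) = (+0.710624, +0.461288, -0.531251)
rvec = θ·k = (+0.515149, +0.334399, -0.385117)

rvec=(0.5151, 0.3344, -0.3851) tvec=(0.2332, 0.0372, 1.0891)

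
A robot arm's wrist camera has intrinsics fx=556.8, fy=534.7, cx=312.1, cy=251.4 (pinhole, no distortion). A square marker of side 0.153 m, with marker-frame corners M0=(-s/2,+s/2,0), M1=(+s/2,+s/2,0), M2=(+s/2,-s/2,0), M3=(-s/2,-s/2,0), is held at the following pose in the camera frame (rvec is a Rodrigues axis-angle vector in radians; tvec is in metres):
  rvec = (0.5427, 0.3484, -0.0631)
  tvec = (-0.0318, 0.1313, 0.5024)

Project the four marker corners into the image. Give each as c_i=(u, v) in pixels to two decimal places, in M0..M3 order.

Intrinsics K: fx=556.8, fy=534.7, cx=312.1, cy=251.4
Marker side s = 0.153 m; corners in marker frame (Z=0):
  M0 = (-0.0765, +0.0765, 0)
  M1 = (+0.0765, +0.0765, 0)
  M2 = (+0.0765, -0.0765, 0)
  M3 = (-0.0765, -0.0765, 0)
rvec = (0.5427, 0.3484, -0.0631), |rvec| = θ = 0.64799 rad = 37.127°
Rodrigues: sinθ=0.60358, 1−cosθ=0.20270; R = I + sinθ·[k]× + (1−cosθ)·[k]×²:
    [+0.93948 +0.15005 +0.30799]
    [+0.03250 +0.85590 -0.51612]
    [-0.34106 +0.49490 +0.79922]
t = (-0.0318, 0.1313, 0.5024) m
M0: Pc = R·M0+t = (-0.09219, +0.19429, +0.56635); u = 556.8·(-0.09219)/0.56635 + 312.1 = 221.4634, v = 534.7·(+0.19429)/0.56635 + 251.4 = 434.8320
M1: Pc = R·M1+t = (+0.05155, +0.19926, +0.51417); u = 556.8·(+0.05155)/0.51417 + 312.1 = 367.9234, v = 534.7·(+0.19926)/0.51417 + 251.4 = 458.6191
M2: Pc = R·M2+t = (+0.02859, +0.06831, +0.43845); u = 556.8·(+0.02859)/0.43845 + 312.1 = 348.4089, v = 534.7·(+0.06831)/0.43845 + 251.4 = 334.7059
M3: Pc = R·M3+t = (-0.11515, +0.06334, +0.49063); u = 556.8·(-0.11515)/0.49063 + 312.1 = 181.4211, v = 534.7·(+0.06334)/0.49063 + 251.4 = 320.4266

c0=(221.46, 434.83) c1=(367.92, 458.62) c2=(348.41, 334.71) c3=(181.42, 320.43)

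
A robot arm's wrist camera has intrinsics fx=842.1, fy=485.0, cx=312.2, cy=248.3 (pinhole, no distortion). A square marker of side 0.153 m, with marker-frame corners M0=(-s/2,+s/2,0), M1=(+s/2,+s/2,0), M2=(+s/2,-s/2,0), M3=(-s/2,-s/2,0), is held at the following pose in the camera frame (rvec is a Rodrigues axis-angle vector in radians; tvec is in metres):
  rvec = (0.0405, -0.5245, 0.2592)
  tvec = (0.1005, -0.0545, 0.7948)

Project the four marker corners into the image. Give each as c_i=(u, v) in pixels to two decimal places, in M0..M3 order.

Intrinsics K: fx=842.1, fy=485.0, cx=312.2, cy=248.3
Marker side s = 0.153 m; corners in marker frame (Z=0):
  M0 = (-0.0765, +0.0765, 0)
  M1 = (+0.0765, +0.0765, 0)
  M2 = (+0.0765, -0.0765, 0)
  M3 = (-0.0765, -0.0765, 0)
rvec = (0.0405, -0.5245, 0.2592), |rvec| = θ = 0.58645 rad = 33.601°
Rodrigues: sinθ=0.55341, 1−cosθ=0.16709; R = I + sinθ·[k]× + (1−cosθ)·[k]×²:
    [+0.83371 -0.25492 -0.48985]
    [+0.23428 +0.96656 -0.10427]
    [+0.50005 -0.02783 +0.86555]
t = (0.1005, -0.0545, 0.7948) m
M0: Pc = R·M0+t = (+0.01722, +0.00152, +0.75442); u = 842.1·(+0.01722)/0.75442 + 312.2 = 331.4218, v = 485.0·(+0.00152)/0.75442 + 248.3 = 249.2771
M1: Pc = R·M1+t = (+0.14478, +0.03736, +0.83092); u = 842.1·(+0.14478)/0.83092 + 312.2 = 458.9246, v = 485.0·(+0.03736)/0.83092 + 248.3 = 270.1090
M2: Pc = R·M2+t = (+0.18378, -0.11052, +0.83518); u = 842.1·(+0.18378)/0.83518 + 312.2 = 497.5018, v = 485.0·(-0.11052)/0.83518 + 248.3 = 184.1198
M3: Pc = R·M3+t = (+0.05622, -0.14636, +0.75868); u = 842.1·(+0.05622)/0.75868 + 312.2 = 374.6048, v = 485.0·(-0.14636)/0.75868 + 248.3 = 154.7335

c0=(331.42, 249.28) c1=(458.92, 270.11) c2=(497.50, 184.12) c3=(374.60, 154.73)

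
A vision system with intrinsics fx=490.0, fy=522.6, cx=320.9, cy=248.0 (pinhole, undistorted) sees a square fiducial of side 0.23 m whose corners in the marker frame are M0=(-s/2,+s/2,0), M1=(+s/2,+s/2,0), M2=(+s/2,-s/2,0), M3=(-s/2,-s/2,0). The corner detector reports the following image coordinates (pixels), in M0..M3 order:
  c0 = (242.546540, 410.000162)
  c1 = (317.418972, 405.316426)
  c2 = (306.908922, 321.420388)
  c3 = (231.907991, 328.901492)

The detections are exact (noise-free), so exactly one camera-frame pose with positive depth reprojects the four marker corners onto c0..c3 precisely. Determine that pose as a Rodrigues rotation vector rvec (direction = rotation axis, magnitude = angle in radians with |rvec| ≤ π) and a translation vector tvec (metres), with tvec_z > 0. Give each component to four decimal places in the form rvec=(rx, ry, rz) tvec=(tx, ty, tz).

Intrinsics K: fx=490.0, fy=522.6, cx=320.9, cy=248.0
Marker side s = 0.23 m; corners in marker frame (Z=0):
  M0 = (-0.1150, +0.1150, 0)
  M1 = (+0.1150, +0.1150, 0)
  M2 = (+0.1150, -0.1150, 0)
  M3 = (-0.1150, -0.1150, 0)
Detected image corners:
  c0 = (242.546540, 410.000162) px
  c1 = (317.418972, 405.316426) px
  c2 = (306.908922, 321.420388) px
  c3 = (231.907991, 328.901492) px
Planar DLT: solve 8×8 A·h = b for H (H[2,2]=1):
  H  [+285.87921 +53.66261 +274.08625]
  H  [-79.68945 +368.83029 +366.59313]
  H  [-0.14537 +0.02797 +1.00000]
B = K⁻¹H; ‖b₁‖=0.699027, ‖b₂‖=0.699027; λ = 2/(‖b₁‖+‖b₂‖) = 1.430559, sign → tz>0 ⇒ λ=+1.430559
r₁ = λ·B[:,0] = (+0.97082,-0.11946,-0.20796); r₂ = λ·B[:,1] = (+0.13047,+0.99065,+0.04001)
r₃ = r₁×r₂ = (+0.20123,-0.06597,+0.97732); SVD([r₁ r₂ r₃]) → R = UVᵀ:
  R  [+0.97082 +0.13047 +0.20123]
  R  [-0.11946 +0.99065 -0.06597]
  R  [-0.20796 +0.04001 +0.97732]
t = (-0.13667, +0.32464, +1.43056) m
tr R = 2.938781; θ = arccos((tr R − 1)/2) = 0.248059 rad = 14.213°
axis k = ((R−Rᵀ)₃₂, (R−Rᵀ)₁₃, (R−Rᵀ)₂₁) / (2 sinθ) = (+0.215832, +0.833294, -0.508957)
rvec = θ·k = (+0.053539, +0.206706, -0.126252)

rvec=(0.0535, 0.2067, -0.1263) tvec=(-0.1367, 0.3246, 1.4306)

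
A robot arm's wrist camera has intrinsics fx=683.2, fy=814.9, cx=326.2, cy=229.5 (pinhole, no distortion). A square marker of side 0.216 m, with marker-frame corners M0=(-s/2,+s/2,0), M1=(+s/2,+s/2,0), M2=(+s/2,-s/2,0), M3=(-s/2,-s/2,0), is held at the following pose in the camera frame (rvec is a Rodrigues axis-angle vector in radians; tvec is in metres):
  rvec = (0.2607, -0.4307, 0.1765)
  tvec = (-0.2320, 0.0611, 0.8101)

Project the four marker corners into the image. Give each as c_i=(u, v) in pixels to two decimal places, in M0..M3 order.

Intrinsics K: fx=683.2, fy=814.9, cx=326.2, cy=229.5
Marker side s = 0.216 m; corners in marker frame (Z=0):
  M0 = (-0.1080, +0.1080, 0)
  M1 = (+0.1080, +0.1080, 0)
  M2 = (+0.1080, -0.1080, 0)
  M3 = (-0.1080, -0.1080, 0)
rvec = (0.2607, -0.4307, 0.1765), |rvec| = θ = 0.53350 rad = 30.567°
Rodrigues: sinθ=0.50855, 1−cosθ=0.13897; R = I + sinθ·[k]× + (1−cosθ)·[k]×²:
    [+0.89422 -0.22307 -0.38809]
    [+0.11342 +0.95161 -0.28562]
    [+0.43302 +0.21139 +0.87624]
t = (-0.2320, 0.0611, 0.8101) m
M0: Pc = R·M0+t = (-0.35267, +0.15162, +0.78616); u = 683.2·(-0.35267)/0.78616 + 326.2 = 19.7218, v = 814.9·(+0.15162)/0.78616 + 229.5 = 386.6660
M1: Pc = R·M1+t = (-0.15952, +0.17612, +0.87970); u = 683.2·(-0.15952)/0.87970 + 326.2 = 202.3150, v = 814.9·(+0.17612)/0.87970 + 229.5 = 392.6502
M2: Pc = R·M2+t = (-0.11133, -0.02942, +0.83404); u = 683.2·(-0.11133)/0.83404 + 326.2 = 235.0016, v = 814.9·(-0.02942)/0.83404 + 229.5 = 200.7514
M3: Pc = R·M3+t = (-0.30448, -0.05392, +0.74050); u = 683.2·(-0.30448)/0.74050 + 326.2 = 45.2781, v = 814.9·(-0.05392)/0.74050 + 229.5 = 170.1593

c0=(19.72, 386.67) c1=(202.31, 392.65) c2=(235.00, 200.75) c3=(45.28, 170.16)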